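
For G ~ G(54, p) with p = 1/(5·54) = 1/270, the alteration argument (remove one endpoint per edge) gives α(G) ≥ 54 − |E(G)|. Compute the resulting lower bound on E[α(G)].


E[|E(G)|] = C(54, 2)·p = 1431 · (1/270) = 53/10.
E[α(G)] ≥ n − E[|E(G)|] = 54 − 53/10 = 487/10.
Numerically: ≈ 48.7000.
(This is only a lower bound; the true E[α(G)] may be larger.)

E[α(G)] ≥ 487/10 ≈ 48.7000.


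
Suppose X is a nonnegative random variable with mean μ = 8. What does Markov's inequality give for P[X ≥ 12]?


μ = E[X] = 8, a = 12.
Markov: P[X ≥ 12] ≤ μ/a = (8)/12 = 2/3.
Numerically: ≈ 0.667.
(Since a = 12 > μ = 8.000, the bound 2/3 is < 1 and informative.)

P[X ≥ 12] ≤ 2/3 ≈ 0.667.


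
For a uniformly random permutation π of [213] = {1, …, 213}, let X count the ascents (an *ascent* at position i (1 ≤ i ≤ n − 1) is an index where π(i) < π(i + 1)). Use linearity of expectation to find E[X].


Write X = Σ X_I over i = 1, …, 212, with X_I the indicator of one ascent.
There are 212 indicators.
For each fixed i, the pair (π(i), π(i+1)) is a uniformly random ordered pair of distinct values from {1, …, 213}; by symmetry P[π(i) < π(i+1)] = 1/2.
By linearity: E[X] = 212 · (1/2) = (213 − 1) · (1/2) = 106 ≈ 106.0000.

E[X] = 106 = 106.0000.


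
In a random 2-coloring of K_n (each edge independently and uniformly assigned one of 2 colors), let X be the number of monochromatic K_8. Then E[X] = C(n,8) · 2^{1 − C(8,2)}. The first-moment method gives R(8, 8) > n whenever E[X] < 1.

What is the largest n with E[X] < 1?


We need C(n, 8) · 2^{1 − 28} < 1, i.e. C(n, 8) < 2^{28 − 1} = 134217728.
Check values of n near the boundary:
  n = 37: C(37, 8) = 38608020; 38608020 < 134217728? YES
  n = 38: C(38, 8) = 48903492; 48903492 < 134217728? YES
  n = 39: C(39, 8) = 61523748; 61523748 < 134217728? YES
  n = 40: C(40, 8) = 76904685; 76904685 < 134217728? YES
  n = 41: C(41, 8) = 95548245; 95548245 < 134217728? YES
  n = 42: C(42, 8) = 118030185; 118030185 < 134217728? YES
  n = 43: C(43, 8) = 145008513; 145008513 < 134217728? NO
  n = 44: C(44, 8) = 177232627; 177232627 < 134217728? NO
The largest n with C(n, 8) < 134217728 is n = 42 (where E[X] = 118030185/134217728 ≈ 0.879393). Hence R(8, 8) > 42, i.e. R(8, 8) ≥ 43.

Largest n = 42; hence R(8, 8) > 42.


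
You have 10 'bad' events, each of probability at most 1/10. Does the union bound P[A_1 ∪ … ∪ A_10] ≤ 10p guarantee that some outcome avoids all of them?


Union bound: P[∪_{i=1}^{10} A_i] ≤ Σ_i P[A_i] ≤ 10·p = 10·(1/10) = 1.
Numerically: 1 ≈ 1.000000.
Is 1 < 1? NO.
Since the bound 1 is ≥ 1, the union bound is uninformative here; it does NOT by itself certify existence.

10·p = 1 ≈ 1.000000; existence NOT certified by the union bound.


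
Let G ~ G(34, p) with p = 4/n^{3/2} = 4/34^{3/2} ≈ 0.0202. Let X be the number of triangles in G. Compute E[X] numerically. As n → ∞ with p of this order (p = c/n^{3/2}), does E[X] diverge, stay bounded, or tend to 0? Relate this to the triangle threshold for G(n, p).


Number of potential triangles: C(34, 3) = 5984.
Each occurs with probability p³ ≈ (0.0202)³ ≈ 8.21344e-06.
By linearity: E[X] = C(34, 3)·p³ ≈ 5984 · 8.21344e-06 ≈ 0.049.
Since α = 3/2 > 1, p = c/n^{3/2} = o(1/n) is below the triangle threshold p ~ 1/n. Asymptotically E[X] ~ (c³/6)·n^{3(1−α)} = (4³/6)·n^{-1.5} → 0, so by Markov's inequality G has no triangles w.h.p.

E[X] ≈ 0.049; in regime p = Θ(1/n^{3/2}) E[X] tends to 0 (below the triangle threshold p ~ 1/n).


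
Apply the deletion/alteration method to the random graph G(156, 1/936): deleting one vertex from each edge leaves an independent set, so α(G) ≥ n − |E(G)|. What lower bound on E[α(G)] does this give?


E[|E(G)|] = C(156, 2)·p = 12090 · (1/936) = 155/12.
E[α(G)] ≥ n − E[|E(G)|] = 156 − 155/12 = 1717/12.
Numerically: ≈ 143.083.
(This is only a lower bound; the true E[α(G)] may be larger.)

E[α(G)] ≥ 1717/12 ≈ 143.083.


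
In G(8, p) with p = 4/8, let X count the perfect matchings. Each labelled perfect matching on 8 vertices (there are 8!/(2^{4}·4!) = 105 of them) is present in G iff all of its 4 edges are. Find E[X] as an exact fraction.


K_8 has 8!/(2^{4}·4!) = 105 labelled perfect matchings.
For each such perfect matching H, let X_H = 1 if all 4 edges of H are present in G. Then P[X_H = 1] = p^{4} = (1/2)^{4} = 1/16.
Summing the indicators: E[X] = Σ_H E[X_H] = 105 · p^{4} = 105 · 1/16 = 105/16.
Numerically: E[X] ≈ 6.562.

E[X] = 105 · (1/2)^{4} = 105/16 ≈ 6.562.


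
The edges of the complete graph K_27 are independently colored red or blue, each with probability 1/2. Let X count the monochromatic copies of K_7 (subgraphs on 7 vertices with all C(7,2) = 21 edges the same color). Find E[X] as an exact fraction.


Let X = Σ_S X_S over the C(27, 7) = 888030 subsets S of size 7, where X_S = 1 if the K_7 on S is monochromatic.
For a fixed S, the K_7 on S has C(7, 2) = 21 edges. P[all 21 edges red] = (1/2)^21, and likewise for blue, so P[monochromatic] = 2·(1/2)^21 = 2^{1 − 21} = 1/1048576.
By linearity of expectation: E[X] = C(27, 7) · 2^{1 − 21} = 888030 · 1/1048576 = 444015/524288.
Numerically: E[X] ≈ 0.8469.

E[X] = C(27,7)·2^(1−C(7,2)) = 444015/524288 ≈ 0.8469.


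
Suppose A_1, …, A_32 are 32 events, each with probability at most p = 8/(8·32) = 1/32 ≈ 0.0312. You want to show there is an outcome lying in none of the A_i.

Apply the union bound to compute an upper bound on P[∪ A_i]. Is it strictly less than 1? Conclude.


Union bound: P[∪_{i=1}^{32} A_i] ≤ Σ_i P[A_i] ≤ 32·p = 32·(1/32) = 1.
Numerically: 1 ≈ 1.0000.
Is 1 < 1? NO.
Since the bound 1 is ≥ 1, the union bound is uninformative here; it does NOT by itself certify existence.

32·p = 1 ≈ 1.0000; existence NOT certified by the union bound.


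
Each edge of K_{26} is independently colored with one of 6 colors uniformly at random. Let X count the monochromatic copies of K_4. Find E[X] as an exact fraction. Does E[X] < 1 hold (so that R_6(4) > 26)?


E[X] = C(26, 4) · 6^{1 − 6} = 14950 · 6^{−5} = 14950/7776.
As a reduced fraction: E[X] = 7475/3888 ≈ 1.923.
Is E[X] < 1? NO.
Since E[X] ≥ 1, the first-moment bound is inconclusive at n = 26; it does NOT by itself certify R_6(4) > 26.

E[X] = 7475/3888 ≈ 1.923; E[X] ≥ 1; first-moment method inconclusive here.


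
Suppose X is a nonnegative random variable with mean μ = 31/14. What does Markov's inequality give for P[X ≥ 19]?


μ = E[X] = 31/14, a = 19.
Markov: P[X ≥ 19] ≤ μ/a = (31/14)/19 = 31/266.
Numerically: ≈ 0.1165.
(Since a = 19 > μ = 2.2143, the bound 31/266 is < 1 and informative.)

P[X ≥ 19] ≤ 31/266 ≈ 0.1165.


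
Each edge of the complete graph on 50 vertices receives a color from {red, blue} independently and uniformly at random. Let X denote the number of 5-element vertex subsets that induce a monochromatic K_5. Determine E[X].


Let X = Σ_S X_S over the C(50, 5) = 2118760 subsets S of size 5, where X_S = 1 if the K_5 on S is monochromatic.
For a fixed S, the K_5 on S has C(5, 2) = 10 edges. P[all 10 edges red] = (1/2)^10, and likewise for blue, so P[monochromatic] = 2·(1/2)^10 = 2^{1 − 10} = 1/512.
Summing: E[X] = C(50, 5) · 2^{1 − 10} = 2118760 · 1/512 = 264845/64.
Numerically: E[X] ≈ 4138.203.

E[X] = C(50,5)·2^(1−C(5,2)) = 264845/64 ≈ 4138.203.


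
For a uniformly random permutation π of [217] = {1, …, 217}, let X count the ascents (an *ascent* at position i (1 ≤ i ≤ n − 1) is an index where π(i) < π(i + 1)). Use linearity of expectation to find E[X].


Write X = Σ X_I over i = 1, …, 216, with X_I the indicator of one ascent.
There are 216 indicators.
For each fixed i, the pair (π(i), π(i+1)) is a uniformly random ordered pair of distinct values from {1, …, 217}; by symmetry P[π(i) < π(i+1)] = 1/2.
By linearity: E[X] = 216 · (1/2) = (217 − 1) · (1/2) = 108 ≈ 108.00000.

E[X] = 108 = 108.00000.


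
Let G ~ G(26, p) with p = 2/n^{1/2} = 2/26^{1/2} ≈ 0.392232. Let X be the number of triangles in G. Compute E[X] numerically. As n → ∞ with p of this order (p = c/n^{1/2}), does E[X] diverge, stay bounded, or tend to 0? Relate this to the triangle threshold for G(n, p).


Number of potential triangles: C(26, 3) = 2600.
Each occurs with probability p³ ≈ (0.392232)³ ≈ 6.03434262e-02.
By linearity: E[X] = C(26, 3)·p³ ≈ 2600 · 6.03434262e-02 ≈ 156.892908.
Since α = 1/2 < 1, p = c/n^{1/2} ≫ 1/n is above the triangle threshold p ~ 1/n. Asymptotically E[X] ~ (c³/6)·n^{3(1−α)} = (2³/6)·n^{1.5} → ∞; triangles are abundant w.h.p.

E[X] ≈ 156.892908; in regime p = Θ(1/n^{1/2}) E[X] diverges (above the triangle threshold p ~ 1/n).


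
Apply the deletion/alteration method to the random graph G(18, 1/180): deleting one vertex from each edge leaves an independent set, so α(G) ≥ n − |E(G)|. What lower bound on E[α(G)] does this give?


E[|E(G)|] = C(18, 2)·p = 153 · (1/180) = 17/20.
E[α(G)] ≥ n − E[|E(G)|] = 18 − 17/20 = 343/20.
Numerically: ≈ 17.15000.
(This is only a lower bound; the true E[α(G)] may be larger.)

E[α(G)] ≥ 343/20 ≈ 17.15000.


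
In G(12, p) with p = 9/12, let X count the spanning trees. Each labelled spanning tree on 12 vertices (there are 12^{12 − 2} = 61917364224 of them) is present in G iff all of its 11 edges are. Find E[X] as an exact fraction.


K_12 has 12^{12 − 2} = 61917364224 labelled spanning trees.
For each such spanning tree H, let X_H = 1 if all 11 edges of H are present in G. Then P[X_H = 1] = p^{11} = (3/4)^{11} = 177147/4194304.
Summing the indicators: E[X] = Σ_H E[X_H] = 61917364224 · p^{11} = 61917364224 · 177147/4194304 = 10460353203/4.
Numerically: E[X] ≈ 2.6151e+09.

E[X] = 61917364224 · (3/4)^{11} = 10460353203/4 ≈ 2.6151e+09.


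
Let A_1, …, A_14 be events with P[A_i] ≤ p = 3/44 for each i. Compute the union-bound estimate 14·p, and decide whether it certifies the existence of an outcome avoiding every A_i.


Union bound: P[∪_{i=1}^{14} A_i] ≤ Σ_i P[A_i] ≤ 14·p = 14·(3/44) = 21/22.
Numerically: 21/22 ≈ 0.955.
Is 21/22 < 1? YES.
Since P[∪ A_i] ≤ 21/22 < 1, the complement has P[∩ A_i^c] ≥ 1 − 21/22 = 1/22 > 0, so some outcome avoids every A_i.

14·p = 21/22 ≈ 0.955; existence CERTIFIED by the union bound.


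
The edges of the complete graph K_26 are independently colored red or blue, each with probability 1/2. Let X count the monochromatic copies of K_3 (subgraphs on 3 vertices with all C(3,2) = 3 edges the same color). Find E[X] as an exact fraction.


Let X = Σ_S X_S over the C(26, 3) = 2600 subsets S of size 3, where X_S = 1 if the K_3 on S is monochromatic.
For a fixed S, the K_3 on S has C(3, 2) = 3 edges. P[all 3 edges red] = (1/2)^3, and likewise for blue, so P[monochromatic] = 2·(1/2)^3 = 2^{1 − 3} = 1/4.
Summing: E[X] = C(26, 3) · 2^{1 − 3} = 2600 · 1/4 = 650.
Numerically: E[X] ≈ 650.000000.

E[X] = C(26,3)·2^(1−C(3,2)) = 650 ≈ 650.000000.


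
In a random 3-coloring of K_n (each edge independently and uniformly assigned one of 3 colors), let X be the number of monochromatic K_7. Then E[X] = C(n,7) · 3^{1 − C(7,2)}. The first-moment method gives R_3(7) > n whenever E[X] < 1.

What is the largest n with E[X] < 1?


We need C(n, 7) · 3^{1 − 21} < 1, i.e. C(n, 7) < 3^{21 − 1} = 3486784401.
Check values of n near the boundary:
  n = 76: C(76, 7) = 2186189400; 2186189400 < 3486784401? YES
  n = 77: C(77, 7) = 2404808340; 2404808340 < 3486784401? YES
  n = 78: C(78, 7) = 2641902120; 2641902120 < 3486784401? YES
  n = 79: C(79, 7) = 2898753715; 2898753715 < 3486784401? YES
  n = 80: C(80, 7) = 3176716400; 3176716400 < 3486784401? YES
  n = 81: C(81, 7) = 3477216600; 3477216600 < 3486784401? YES
  n = 82: C(82, 7) = 3801756816; 3801756816 < 3486784401? NO
The largest n with C(n, 7) < 3486784401 is n = 81 (where E[X] = 42928600/43046721 ≈ 0.9972560). Hence R_3(7) > 81, i.e. R_3(7) ≥ 82.

Largest n = 81; hence R_3(7) > 81.


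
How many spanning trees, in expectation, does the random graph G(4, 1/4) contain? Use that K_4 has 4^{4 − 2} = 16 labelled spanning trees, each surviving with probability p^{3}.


K_4 has 4^{4 − 2} = 16 labelled spanning trees.
For each such spanning tree H, let X_H = 1 if all 3 edges of H are present in G. Then P[X_H = 1] = p^{3} = (1/4)^{3} = 1/64.
By linearity: E[X] = Σ_H E[X_H] = 16 · p^{3} = 16 · 1/64 = 1/4.
Numerically: E[X] ≈ 0.25.

E[X] = 16 · (1/4)^{3} = 1/4 ≈ 0.25.


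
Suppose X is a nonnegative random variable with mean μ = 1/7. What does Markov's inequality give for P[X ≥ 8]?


μ = E[X] = 1/7, a = 8.
Markov: P[X ≥ 8] ≤ μ/a = (1/7)/8 = 1/56.
Numerically: ≈ 0.018.
(Since a = 8 > μ = 0.143, the bound 1/56 is < 1 and informative.)

P[X ≥ 8] ≤ 1/56 ≈ 0.018.


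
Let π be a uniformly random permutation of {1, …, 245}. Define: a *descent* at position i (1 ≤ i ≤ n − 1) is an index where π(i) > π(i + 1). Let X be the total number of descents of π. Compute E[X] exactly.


Write X = Σ X_I over i = 1, …, 244, with X_I the indicator of one descent.
There are 244 indicators.
For each fixed i, the pair (π(i), π(i+1)) is a uniformly random ordered pair of distinct values from {1, …, 245}; by symmetry P[π(i) > π(i+1)] = 1/2.
By linearity: E[X] = 244 · (1/2) = (245 − 1) · (1/2) = 122 ≈ 122.000000.

E[X] = 122 = 122.000000.


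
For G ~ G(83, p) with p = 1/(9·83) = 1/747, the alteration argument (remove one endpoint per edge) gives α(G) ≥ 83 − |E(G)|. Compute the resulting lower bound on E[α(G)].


E[|E(G)|] = C(83, 2)·p = 3403 · (1/747) = 41/9.
E[α(G)] ≥ n − E[|E(G)|] = 83 − 41/9 = 706/9.
Numerically: ≈ 78.44444.
(This is only a lower bound; the true E[α(G)] may be larger.)

E[α(G)] ≥ 706/9 ≈ 78.44444.


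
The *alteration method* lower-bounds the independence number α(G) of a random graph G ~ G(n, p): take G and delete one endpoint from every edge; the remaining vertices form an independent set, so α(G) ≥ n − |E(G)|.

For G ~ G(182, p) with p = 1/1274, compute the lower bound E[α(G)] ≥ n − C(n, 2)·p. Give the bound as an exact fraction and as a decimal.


E[|E(G)|] = C(182, 2)·p = 16471 · (1/1274) = 181/14.
E[α(G)] ≥ n − E[|E(G)|] = 182 − 181/14 = 2367/14.
Numerically: ≈ 169.07143.
(This is only a lower bound; the true E[α(G)] may be larger.)

E[α(G)] ≥ 2367/14 ≈ 169.07143.


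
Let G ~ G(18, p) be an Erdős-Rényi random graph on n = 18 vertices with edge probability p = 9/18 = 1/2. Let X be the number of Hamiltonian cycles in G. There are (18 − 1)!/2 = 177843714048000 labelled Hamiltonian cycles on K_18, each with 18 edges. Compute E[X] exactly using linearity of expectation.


K_18 has (18 − 1)!/2 = 177843714048000 labelled Hamiltonian cycles.
For each such Hamiltonian cycle H, let X_H = 1 if all 18 edges of H are present in G. Then P[X_H = 1] = p^{18} = (1/2)^{18} = 1/262144.
Summing the indicators: E[X] = Σ_H E[X_H] = 177843714048000 · p^{18} = 177843714048000 · 1/262144 = 10854718875/16.
Numerically: E[X] ≈ 6.78e+08.

E[X] = 177843714048000 · (1/2)^{18} = 10854718875/16 ≈ 6.78e+08.


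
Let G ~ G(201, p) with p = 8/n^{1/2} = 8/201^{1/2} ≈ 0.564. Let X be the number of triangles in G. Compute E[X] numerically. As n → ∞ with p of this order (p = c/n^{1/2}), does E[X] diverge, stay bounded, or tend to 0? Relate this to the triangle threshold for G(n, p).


Number of potential triangles: C(201, 3) = 1333300.
Each occurs with probability p³ ≈ (0.564)³ ≈ 1.79670e-01.
By linearity: E[X] = C(201, 3)·p³ ≈ 1333300 · 1.79670e-01 ≈ 239554.180.
Since α = 1/2 < 1, p = c/n^{1/2} ≫ 1/n is above the triangle threshold p ~ 1/n. Asymptotically E[X] ~ (c³/6)·n^{3(1−α)} = (8³/6)·n^{1.5} → ∞; triangles are abundant w.h.p.

E[X] ≈ 239554.180; in regime p = Θ(1/n^{1/2}) E[X] diverges (above the triangle threshold p ~ 1/n).


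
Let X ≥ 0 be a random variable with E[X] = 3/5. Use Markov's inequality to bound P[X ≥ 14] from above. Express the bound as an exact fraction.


μ = E[X] = 3/5, a = 14.
Markov: P[X ≥ 14] ≤ μ/a = (3/5)/14 = 3/70.
Numerically: ≈ 0.042857.
(Since a = 14 > μ = 0.600000, the bound 3/70 is < 1 and informative.)

P[X ≥ 14] ≤ 3/70 ≈ 0.042857.


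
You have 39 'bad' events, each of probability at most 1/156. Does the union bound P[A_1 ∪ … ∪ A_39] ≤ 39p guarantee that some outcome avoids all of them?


Union bound: P[∪_{i=1}^{39} A_i] ≤ Σ_i P[A_i] ≤ 39·p = 39·(1/156) = 1/4.
Numerically: 1/4 ≈ 0.25000.
Is 1/4 < 1? YES.
Since P[∪ A_i] ≤ 1/4 < 1, the complement has P[∩ A_i^c] ≥ 1 − 1/4 = 3/4 > 0, so some outcome avoids every A_i.

39·p = 1/4 ≈ 0.25000; existence CERTIFIED by the union bound.


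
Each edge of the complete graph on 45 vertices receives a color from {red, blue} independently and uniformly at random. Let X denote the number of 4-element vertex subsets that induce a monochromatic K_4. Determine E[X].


Let X = Σ_S X_S over the C(45, 4) = 148995 subsets S of size 4, where X_S = 1 if the K_4 on S is monochromatic.
For a fixed S, the K_4 on S has C(4, 2) = 6 edges. P[all 6 edges red] = (1/2)^6, and likewise for blue, so P[monochromatic] = 2·(1/2)^6 = 2^{1 − 6} = 1/32.
Summing: E[X] = C(45, 4) · 2^{1 − 6} = 148995 · 1/32 = 148995/32.
Numerically: E[X] ≈ 4656.093750.

E[X] = C(45,4)·2^(1−C(4,2)) = 148995/32 ≈ 4656.093750.


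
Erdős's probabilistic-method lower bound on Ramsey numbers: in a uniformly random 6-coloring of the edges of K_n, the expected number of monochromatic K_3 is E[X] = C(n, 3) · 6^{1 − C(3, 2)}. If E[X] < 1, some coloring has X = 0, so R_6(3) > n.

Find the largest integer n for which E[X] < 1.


We need C(n, 3) · 6^{1 − 3} < 1, i.e. C(n, 3) < 6^{3 − 1} = 36.
Check values of n near the boundary:
  n = 3: C(3, 3) = 1; 1 < 36? YES
  n = 4: C(4, 3) = 4; 4 < 36? YES
  n = 5: C(5, 3) = 10; 10 < 36? YES
  n = 6: C(6, 3) = 20; 20 < 36? YES
  n = 7: C(7, 3) = 35; 35 < 36? YES
  n = 8: C(8, 3) = 56; 56 < 36? NO
  n = 9: C(9, 3) = 84; 84 < 36? NO
  n = 10: C(10, 3) = 120; 120 < 36? NO
The largest n with C(n, 3) < 36 is n = 7 (where E[X] = 35/36 ≈ 0.97222). Hence R_6(3) > 7, i.e. R_6(3) ≥ 8.

Largest n = 7; hence R_6(3) > 7.


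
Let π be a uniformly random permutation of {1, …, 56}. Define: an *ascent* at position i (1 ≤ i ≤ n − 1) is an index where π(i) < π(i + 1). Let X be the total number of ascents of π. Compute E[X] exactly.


Write X = Σ X_I over i = 1, …, 55, with X_I the indicator of one ascent.
There are 55 indicators.
For each fixed i, the pair (π(i), π(i+1)) is a uniformly random ordered pair of distinct values from {1, …, 56}; by symmetry P[π(i) < π(i+1)] = 1/2.
By linearity: E[X] = 55 · (1/2) = (56 − 1) · (1/2) = 55/2 ≈ 27.50000.

E[X] = 55/2 = 27.50000.


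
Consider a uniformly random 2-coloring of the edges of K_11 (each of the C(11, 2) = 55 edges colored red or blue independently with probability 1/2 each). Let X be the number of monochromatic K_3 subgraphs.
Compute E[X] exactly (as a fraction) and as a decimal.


Let X = Σ_S X_S over the C(11, 3) = 165 subsets S of size 3, where X_S = 1 if the K_3 on S is monochromatic.
For a fixed S, the K_3 on S has C(3, 2) = 3 edges. P[all 3 edges red] = (1/2)^3, and likewise for blue, so P[monochromatic] = 2·(1/2)^3 = 2^{1 − 3} = 1/4.
By linearity: E[X] = C(11, 3) · 2^{1 − 3} = 165 · 1/4 = 165/4.
Numerically: E[X] ≈ 41.25000.

E[X] = C(11,3)·2^(1−C(3,2)) = 165/4 ≈ 41.25000.


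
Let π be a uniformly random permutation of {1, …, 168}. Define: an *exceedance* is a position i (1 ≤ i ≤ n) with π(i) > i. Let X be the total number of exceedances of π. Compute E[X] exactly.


Write X = Σ_{i=1}^{168} X_i, where X_i = 1_{π(i) > i}.
For each fixed i, π(i) is uniform over {1, …, 168} (marginal of a uniform permutation), so P[π(i) > i] = (n − i)/n. Summing: Σ_{i=1}^{168} (n − i)/n = (0 + 1 + … + 167)/168 = 168(168 − 1)/(2·168) = (168 − 1)/2.
Hence E[X] = Σ_{i=1}^{168} (168 − i)/168 = 167/2 ≈ 83.500000.

E[X] = 167/2 = 83.500000.


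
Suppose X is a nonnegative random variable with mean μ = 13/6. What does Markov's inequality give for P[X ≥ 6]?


μ = E[X] = 13/6, a = 6.
Markov: P[X ≥ 6] ≤ μ/a = (13/6)/6 = 13/36.
Numerically: ≈ 0.3611.
(Since a = 6 > μ = 2.1667, the bound 13/36 is < 1 and informative.)

P[X ≥ 6] ≤ 13/36 ≈ 0.3611.


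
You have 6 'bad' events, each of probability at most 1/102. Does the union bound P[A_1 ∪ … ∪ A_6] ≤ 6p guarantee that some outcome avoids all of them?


Union bound: P[∪_{i=1}^{6} A_i] ≤ Σ_i P[A_i] ≤ 6·p = 6·(1/102) = 1/17.
Numerically: 1/17 ≈ 0.0588235.
Is 1/17 < 1? YES.
Since P[∪ A_i] ≤ 1/17 < 1, the complement has P[∩ A_i^c] ≥ 1 − 1/17 = 16/17 > 0, so some outcome avoids every A_i.

6·p = 1/17 ≈ 0.0588235; existence CERTIFIED by the union bound.


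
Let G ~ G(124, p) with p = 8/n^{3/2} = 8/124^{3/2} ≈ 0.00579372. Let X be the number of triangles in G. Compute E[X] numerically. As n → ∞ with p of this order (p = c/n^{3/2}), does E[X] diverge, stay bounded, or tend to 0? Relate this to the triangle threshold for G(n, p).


Number of potential triangles: C(124, 3) = 310124.
Each occurs with probability p³ ≈ (0.00579372)³ ≈ 1.94478850e-07.
By linearity: E[X] = C(124, 3)·p³ ≈ 310124 · 1.94478850e-07 ≈ 0.060313.
Since α = 3/2 > 1, p = c/n^{3/2} = o(1/n) is below the triangle threshold p ~ 1/n. Asymptotically E[X] ~ (c³/6)·n^{3(1−α)} = (8³/6)·n^{-1.5} → 0, so by Markov's inequality G has no triangles w.h.p.

E[X] ≈ 0.060313; in regime p = Θ(1/n^{3/2}) E[X] tends to 0 (below the triangle threshold p ~ 1/n).


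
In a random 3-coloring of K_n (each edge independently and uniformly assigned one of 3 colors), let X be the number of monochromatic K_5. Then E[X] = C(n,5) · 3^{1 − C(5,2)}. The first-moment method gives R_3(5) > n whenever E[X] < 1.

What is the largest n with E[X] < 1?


We need C(n, 5) · 3^{1 − 10} < 1, i.e. C(n, 5) < 3^{10 − 1} = 19683.
Check values of n near the boundary:
  n = 15: C(15, 5) = 3003; 3003 < 19683? YES
  n = 16: C(16, 5) = 4368; 4368 < 19683? YES
  n = 17: C(17, 5) = 6188; 6188 < 19683? YES
  n = 18: C(18, 5) = 8568; 8568 < 19683? YES
  n = 19: C(19, 5) = 11628; 11628 < 19683? YES
  n = 20: C(20, 5) = 15504; 15504 < 19683? YES
  n = 21: C(21, 5) = 20349; 20349 < 19683? NO
  n = 22: C(22, 5) = 26334; 26334 < 19683? NO
  n = 23: C(23, 5) = 33649; 33649 < 19683? NO
The largest n with C(n, 5) < 19683 is n = 20 (where E[X] = 5168/6561 ≈ 0.788). Hence R_3(5) > 20, i.e. R_3(5) ≥ 21.

Largest n = 20; hence R_3(5) > 20.


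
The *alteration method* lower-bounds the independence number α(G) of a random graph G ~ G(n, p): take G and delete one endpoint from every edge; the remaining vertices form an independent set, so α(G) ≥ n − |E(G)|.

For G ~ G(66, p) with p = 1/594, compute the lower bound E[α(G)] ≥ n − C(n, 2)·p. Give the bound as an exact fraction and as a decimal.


E[|E(G)|] = C(66, 2)·p = 2145 · (1/594) = 65/18.
E[α(G)] ≥ n − E[|E(G)|] = 66 − 65/18 = 1123/18.
Numerically: ≈ 62.388889.
(This is only a lower bound; the true E[α(G)] may be larger.)

E[α(G)] ≥ 1123/18 ≈ 62.388889.


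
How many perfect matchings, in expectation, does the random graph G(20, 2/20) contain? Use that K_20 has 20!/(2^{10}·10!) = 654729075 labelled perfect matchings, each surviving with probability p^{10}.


K_20 has 20!/(2^{10}·10!) = 654729075 labelled perfect matchings.
For each such perfect matching H, let X_H = 1 if all 10 edges of H are present in G. Then P[X_H = 1] = p^{10} = (1/10)^{10} = 1/10000000000.
Summing the indicators: E[X] = Σ_H E[X_H] = 654729075 · p^{10} = 654729075 · 1/10000000000 = 26189163/400000000.
Numerically: E[X] ≈ 0.0655.

E[X] = 654729075 · (1/10)^{10} = 26189163/400000000 ≈ 0.0655.


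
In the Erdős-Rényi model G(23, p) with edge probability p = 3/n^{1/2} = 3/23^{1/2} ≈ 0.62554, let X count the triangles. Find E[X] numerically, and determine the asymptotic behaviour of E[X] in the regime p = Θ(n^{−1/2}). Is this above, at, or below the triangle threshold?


Number of potential triangles: C(23, 3) = 1771.
Each occurs with probability p³ ≈ (0.62554)³ ≈ 2.4477779e-01.
By linearity: E[X] = C(23, 3)·p³ ≈ 1771 · 2.4477779e-01 ≈ 433.50147.
Since α = 1/2 < 1, p = c/n^{1/2} ≫ 1/n is above the triangle threshold p ~ 1/n. Asymptotically E[X] ~ (c³/6)·n^{3(1−α)} = (3³/6)·n^{1.5} → ∞; triangles are abundant w.h.p.

E[X] ≈ 433.50147; in regime p = Θ(1/n^{1/2}) E[X] diverges (above the triangle threshold p ~ 1/n).


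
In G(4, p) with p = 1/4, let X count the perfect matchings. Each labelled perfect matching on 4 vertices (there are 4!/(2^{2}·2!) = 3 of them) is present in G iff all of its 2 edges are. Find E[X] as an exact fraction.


K_4 has 4!/(2^{2}·2!) = 3 labelled perfect matchings.
For each such perfect matching H, let X_H = 1 if all 2 edges of H are present in G. Then P[X_H = 1] = p^{2} = (1/4)^{2} = 1/16.
By linearity of expectation: E[X] = Σ_H E[X_H] = 3 · p^{2} = 3 · 1/16 = 3/16.
Numerically: E[X] ≈ 0.1875.

E[X] = 3 · (1/4)^{2} = 3/16 ≈ 0.1875.


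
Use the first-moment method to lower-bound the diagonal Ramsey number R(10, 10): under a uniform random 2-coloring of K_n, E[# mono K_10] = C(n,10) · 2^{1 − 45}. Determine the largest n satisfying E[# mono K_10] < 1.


We need C(n, 10) · 2^{1 − 45} < 1, i.e. C(n, 10) < 2^{45 − 1} = 17592186044416.
Check values of n near the boundary:
  n = 99: C(99, 10) = 15579278510796; 15579278510796 < 17592186044416? YES
  n = 100: C(100, 10) = 17310309456440; 17310309456440 < 17592186044416? YES
  n = 101: C(101, 10) = 19212541264840; 19212541264840 < 17592186044416? NO
  n = 102: C(102, 10) = 21300860967540; 21300860967540 < 17592186044416? NO
  n = 103: C(103, 10) = 23591276125340; 23591276125340 < 17592186044416? NO
The largest n with C(n, 10) < 17592186044416 is n = 100 (where E[X] = 2163788682055/2199023255552 ≈ 0.983977). Hence R(10, 10) > 100, i.e. R(10, 10) ≥ 101.

Largest n = 100; hence R(10, 10) > 100.


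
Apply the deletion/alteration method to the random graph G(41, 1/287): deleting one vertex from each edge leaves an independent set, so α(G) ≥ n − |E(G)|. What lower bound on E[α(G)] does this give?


E[|E(G)|] = C(41, 2)·p = 820 · (1/287) = 20/7.
E[α(G)] ≥ n − E[|E(G)|] = 41 − 20/7 = 267/7.
Numerically: ≈ 38.143.
(This is only a lower bound; the true E[α(G)] may be larger.)

E[α(G)] ≥ 267/7 ≈ 38.143.


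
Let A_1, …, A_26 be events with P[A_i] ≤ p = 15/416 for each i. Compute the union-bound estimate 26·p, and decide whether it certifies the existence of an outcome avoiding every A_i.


Union bound: P[∪_{i=1}^{26} A_i] ≤ Σ_i P[A_i] ≤ 26·p = 26·(15/416) = 15/16.
Numerically: 15/16 ≈ 0.937500.
Is 15/16 < 1? YES.
Since P[∪ A_i] ≤ 15/16 < 1, the complement has P[∩ A_i^c] ≥ 1 − 15/16 = 1/16 > 0, so some outcome avoids every A_i.

26·p = 15/16 ≈ 0.937500; existence CERTIFIED by the union bound.


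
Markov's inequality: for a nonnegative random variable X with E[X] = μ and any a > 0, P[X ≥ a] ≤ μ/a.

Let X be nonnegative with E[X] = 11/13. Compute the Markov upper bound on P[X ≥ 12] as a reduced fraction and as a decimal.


μ = E[X] = 11/13, a = 12.
Markov: P[X ≥ 12] ≤ μ/a = (11/13)/12 = 11/156.
Numerically: ≈ 0.070513.
(Since a = 12 > μ = 0.846154, the bound 11/156 is < 1 and informative.)

P[X ≥ 12] ≤ 11/156 ≈ 0.070513.


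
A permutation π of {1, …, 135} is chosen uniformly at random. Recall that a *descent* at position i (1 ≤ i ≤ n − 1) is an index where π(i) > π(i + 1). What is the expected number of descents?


Write X = Σ X_I over i = 1, …, 134, with X_I the indicator of one descent.
There are 134 indicators.
For each fixed i, the pair (π(i), π(i+1)) is a uniformly random ordered pair of distinct values from {1, …, 135}; by symmetry P[π(i) > π(i+1)] = 1/2.
By linearity: E[X] = 134 · (1/2) = (135 − 1) · (1/2) = 67 ≈ 67.000000.

E[X] = 67 = 67.000000.


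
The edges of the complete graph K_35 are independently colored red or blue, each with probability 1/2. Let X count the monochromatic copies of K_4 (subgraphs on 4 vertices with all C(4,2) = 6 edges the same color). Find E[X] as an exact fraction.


Let X = Σ_S X_S over the C(35, 4) = 52360 subsets S of size 4, where X_S = 1 if the K_4 on S is monochromatic.
For a fixed S, the K_4 on S has C(4, 2) = 6 edges. P[all 6 edges red] = (1/2)^6, and likewise for blue, so P[monochromatic] = 2·(1/2)^6 = 2^{1 − 6} = 1/32.
By linearity of expectation: E[X] = C(35, 4) · 2^{1 − 6} = 52360 · 1/32 = 6545/4.
Numerically: E[X] ≈ 1636.2500.

E[X] = C(35,4)·2^(1−C(4,2)) = 6545/4 ≈ 1636.2500.


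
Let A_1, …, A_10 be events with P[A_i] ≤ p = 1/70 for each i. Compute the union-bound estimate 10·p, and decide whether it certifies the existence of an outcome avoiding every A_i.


Union bound: P[∪_{i=1}^{10} A_i] ≤ Σ_i P[A_i] ≤ 10·p = 10·(1/70) = 1/7.
Numerically: 1/7 ≈ 0.1429.
Is 1/7 < 1? YES.
Since P[∪ A_i] ≤ 1/7 < 1, the complement has P[∩ A_i^c] ≥ 1 − 1/7 = 6/7 > 0, so some outcome avoids every A_i.

10·p = 1/7 ≈ 0.1429; existence CERTIFIED by the union bound.


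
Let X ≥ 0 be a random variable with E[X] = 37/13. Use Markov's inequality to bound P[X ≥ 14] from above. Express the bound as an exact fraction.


μ = E[X] = 37/13, a = 14.
Markov: P[X ≥ 14] ≤ μ/a = (37/13)/14 = 37/182.
Numerically: ≈ 0.203297.
(Since a = 14 > μ = 2.846154, the bound 37/182 is < 1 and informative.)

P[X ≥ 14] ≤ 37/182 ≈ 0.203297.


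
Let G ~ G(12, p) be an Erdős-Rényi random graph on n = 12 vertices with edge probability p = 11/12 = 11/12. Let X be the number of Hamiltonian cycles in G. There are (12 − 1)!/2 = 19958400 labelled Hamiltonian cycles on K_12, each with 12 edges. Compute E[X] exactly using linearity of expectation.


K_12 has (12 − 1)!/2 = 19958400 labelled Hamiltonian cycles.
For each such Hamiltonian cycle H, let X_H = 1 if all 12 edges of H are present in G. Then P[X_H = 1] = p^{12} = (11/12)^{12} = 3138428376721/8916100448256.
By linearity: E[X] = Σ_H E[X_H] = 19958400 · p^{12} = 19958400 · 3138428376721/8916100448256 = 6041474625187925/859963392.
Numerically: E[X] ≈ 7.0253e+06.

E[X] = 19958400 · (11/12)^{12} = 6041474625187925/859963392 ≈ 7.0253e+06.


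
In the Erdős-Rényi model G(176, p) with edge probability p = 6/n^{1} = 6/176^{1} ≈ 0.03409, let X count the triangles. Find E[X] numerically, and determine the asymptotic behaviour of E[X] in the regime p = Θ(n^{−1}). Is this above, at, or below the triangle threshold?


Number of potential triangles: C(176, 3) = 893200.
Each occurs with probability p³ ≈ (0.03409)³ ≈ 3.962012e-05.
By linearity: E[X] = C(176, 3)·p³ ≈ 893200 · 3.962012e-05 ≈ 35.3887.
Here α = 1, so p = 6/n is exactly at the triangle threshold p ~ 1/n. Asymptotically E[X] → c³/6 = 6³/6 = 36 ≈ 36.0000, a bounded constant. In this regime the triangle count is asymptotically Poisson(c³/6).

E[X] ≈ 35.3887; in regime p = Θ(1/n^{1}) E[X] stays bounded (at the triangle threshold p ~ 1/n).


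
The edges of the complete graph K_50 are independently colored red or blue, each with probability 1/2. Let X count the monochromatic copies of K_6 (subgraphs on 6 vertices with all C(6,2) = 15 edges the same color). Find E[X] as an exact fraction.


Let X = Σ_S X_S over the C(50, 6) = 15890700 subsets S of size 6, where X_S = 1 if the K_6 on S is monochromatic.
For a fixed S, the K_6 on S has C(6, 2) = 15 edges. P[all 15 edges red] = (1/2)^15, and likewise for blue, so P[monochromatic] = 2·(1/2)^15 = 2^{1 − 15} = 1/16384.
Summing: E[X] = C(50, 6) · 2^{1 − 15} = 15890700 · 1/16384 = 3972675/4096.
Numerically: E[X] ≈ 969.891.

E[X] = C(50,6)·2^(1−C(6,2)) = 3972675/4096 ≈ 969.891.


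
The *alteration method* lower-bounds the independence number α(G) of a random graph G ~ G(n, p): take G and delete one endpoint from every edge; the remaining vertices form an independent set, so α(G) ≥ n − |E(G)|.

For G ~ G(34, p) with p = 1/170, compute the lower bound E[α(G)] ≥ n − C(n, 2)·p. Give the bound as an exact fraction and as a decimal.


E[|E(G)|] = C(34, 2)·p = 561 · (1/170) = 33/10.
E[α(G)] ≥ n − E[|E(G)|] = 34 − 33/10 = 307/10.
Numerically: ≈ 30.700000.
(This is only a lower bound; the true E[α(G)] may be larger.)

E[α(G)] ≥ 307/10 ≈ 30.700000.


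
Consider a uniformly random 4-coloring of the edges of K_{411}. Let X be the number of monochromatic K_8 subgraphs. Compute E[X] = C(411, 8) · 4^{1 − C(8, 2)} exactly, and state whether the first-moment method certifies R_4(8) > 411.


E[X] = C(411, 8) · 4^{1 − 28} = 18855821462126715 · 4^{−27} = 18855821462126715/18014398509481984.
As a reduced fraction: E[X] = 18855821462126715/18014398509481984 ≈ 1.0467.
Is E[X] < 1? NO.
Since E[X] ≥ 1, the first-moment bound is inconclusive at n = 411; it does NOT by itself certify R_4(8) > 411.

E[X] = 18855821462126715/18014398509481984 ≈ 1.0467; E[X] ≥ 1; first-moment method inconclusive here.


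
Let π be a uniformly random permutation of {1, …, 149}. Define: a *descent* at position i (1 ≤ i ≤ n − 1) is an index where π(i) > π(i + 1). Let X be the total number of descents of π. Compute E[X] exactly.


Write X = Σ X_I over i = 1, …, 148, with X_I the indicator of one descent.
There are 148 indicators.
For each fixed i, the pair (π(i), π(i+1)) is a uniformly random ordered pair of distinct values from {1, …, 149}; by symmetry P[π(i) > π(i+1)] = 1/2.
By linearity: E[X] = 148 · (1/2) = (149 − 1) · (1/2) = 74 ≈ 74.000.

E[X] = 74 = 74.000.


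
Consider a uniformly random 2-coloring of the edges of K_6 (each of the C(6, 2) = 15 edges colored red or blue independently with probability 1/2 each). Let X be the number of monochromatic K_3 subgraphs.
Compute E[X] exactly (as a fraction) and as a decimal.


Let X = Σ_S X_S over the C(6, 3) = 20 subsets S of size 3, where X_S = 1 if the K_3 on S is monochromatic.
For a fixed S, the K_3 on S has C(3, 2) = 3 edges. P[all 3 edges red] = (1/2)^3, and likewise for blue, so P[monochromatic] = 2·(1/2)^3 = 2^{1 − 3} = 1/4.
By linearity: E[X] = C(6, 3) · 2^{1 − 3} = 20 · 1/4 = 5.
Numerically: E[X] ≈ 5.00000.

E[X] = C(6,3)·2^(1−C(3,2)) = 5 ≈ 5.00000.


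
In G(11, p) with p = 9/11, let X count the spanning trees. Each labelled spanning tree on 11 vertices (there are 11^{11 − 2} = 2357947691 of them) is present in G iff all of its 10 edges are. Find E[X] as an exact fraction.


K_11 has 11^{11 − 2} = 2357947691 labelled spanning trees.
For each such spanning tree H, let X_H = 1 if all 10 edges of H are present in G. Then P[X_H = 1] = p^{10} = (9/11)^{10} = 3486784401/25937424601.
By linearity of expectation: E[X] = Σ_H E[X_H] = 2357947691 · p^{10} = 2357947691 · 3486784401/25937424601 = 3486784401/11.
Numerically: E[X] ≈ 3.17e+08.

E[X] = 2357947691 · (9/11)^{10} = 3486784401/11 ≈ 3.17e+08.


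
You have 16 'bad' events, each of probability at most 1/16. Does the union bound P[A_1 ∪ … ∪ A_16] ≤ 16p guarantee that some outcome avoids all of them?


Union bound: P[∪_{i=1}^{16} A_i] ≤ Σ_i P[A_i] ≤ 16·p = 16·(1/16) = 1.
Numerically: 1 ≈ 1.0000000.
Is 1 < 1? NO.
Since the bound 1 is ≥ 1, the union bound is uninformative here; it does NOT by itself certify existence.

16·p = 1 ≈ 1.0000000; existence NOT certified by the union bound.


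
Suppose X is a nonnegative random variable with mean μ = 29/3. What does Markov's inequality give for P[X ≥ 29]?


μ = E[X] = 29/3, a = 29.
Markov: P[X ≥ 29] ≤ μ/a = (29/3)/29 = 1/3.
Numerically: ≈ 0.3333.
(Since a = 29 > μ = 9.6667, the bound 1/3 is < 1 and informative.)

P[X ≥ 29] ≤ 1/3 ≈ 0.3333.


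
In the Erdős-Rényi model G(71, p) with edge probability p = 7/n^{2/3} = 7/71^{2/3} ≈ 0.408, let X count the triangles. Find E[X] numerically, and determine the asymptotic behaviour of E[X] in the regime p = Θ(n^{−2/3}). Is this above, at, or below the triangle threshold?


Number of potential triangles: C(71, 3) = 57155.
Each occurs with probability p³ ≈ (0.408)³ ≈ 6.80421e-02.
By linearity: E[X] = C(71, 3)·p³ ≈ 57155 · 6.80421e-02 ≈ 3888.944.
Since α = 2/3 < 1, p = c/n^{2/3} ≫ 1/n is above the triangle threshold p ~ 1/n. Asymptotically E[X] ~ (c³/6)·n^{3(1−α)} = (7³/6)·n^{1} → ∞; triangles are abundant w.h.p.

E[X] ≈ 3888.944; in regime p = Θ(1/n^{2/3}) E[X] diverges (above the triangle threshold p ~ 1/n).


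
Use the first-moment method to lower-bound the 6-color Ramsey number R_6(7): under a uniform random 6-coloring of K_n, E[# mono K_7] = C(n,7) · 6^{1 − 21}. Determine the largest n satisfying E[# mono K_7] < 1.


We need C(n, 7) · 6^{1 − 21} < 1, i.e. C(n, 7) < 6^{21 − 1} = 3656158440062976.
Check values of n near the boundary:
  n = 562: C(562, 7) = 3384017972944752; 3384017972944752 < 3656158440062976? YES
  n = 563: C(563, 7) = 3426622515769596; 3426622515769596 < 3656158440062976? YES
  n = 564: C(564, 7) = 3469685994423792; 3469685994423792 < 3656158440062976? YES
  n = 565: C(565, 7) = 3513212521235560; 3513212521235560 < 3656158440062976? YES
  n = 566: C(566, 7) = 3557206237959440; 3557206237959440 < 3656158440062976? YES
  n = 567: C(567, 7) = 3601671315933933; 3601671315933933 < 3656158440062976? YES
  n = 568: C(568, 7) = 3646611956239704; 3646611956239704 < 3656158440062976? YES
  n = 569: C(569, 7) = 3692032389858348; 3692032389858348 < 3656158440062976? NO
The largest n with C(n, 7) < 3656158440062976 is n = 568 (where E[X] = 16882462760369/16926659444736 ≈ 0.997). Hence R_6(7) > 568, i.e. R_6(7) ≥ 569.

Largest n = 568; hence R_6(7) > 568.


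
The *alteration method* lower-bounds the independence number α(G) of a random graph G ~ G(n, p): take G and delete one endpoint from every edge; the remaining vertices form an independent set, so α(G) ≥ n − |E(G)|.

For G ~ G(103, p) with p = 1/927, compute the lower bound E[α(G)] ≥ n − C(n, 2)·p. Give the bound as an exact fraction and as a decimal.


E[|E(G)|] = C(103, 2)·p = 5253 · (1/927) = 17/3.
E[α(G)] ≥ n − E[|E(G)|] = 103 − 17/3 = 292/3.
Numerically: ≈ 97.333333.
(This is only a lower bound; the true E[α(G)] may be larger.)

E[α(G)] ≥ 292/3 ≈ 97.333333.


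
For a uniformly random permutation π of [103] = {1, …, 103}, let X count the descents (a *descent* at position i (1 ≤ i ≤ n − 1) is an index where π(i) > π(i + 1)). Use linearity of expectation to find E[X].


Write X = Σ X_I over i = 1, …, 102, with X_I the indicator of one descent.
There are 102 indicators.
For each fixed i, the pair (π(i), π(i+1)) is a uniformly random ordered pair of distinct values from {1, …, 103}; by symmetry P[π(i) > π(i+1)] = 1/2.
By linearity: E[X] = 102 · (1/2) = (103 − 1) · (1/2) = 51 ≈ 51.00000.

E[X] = 51 = 51.00000.


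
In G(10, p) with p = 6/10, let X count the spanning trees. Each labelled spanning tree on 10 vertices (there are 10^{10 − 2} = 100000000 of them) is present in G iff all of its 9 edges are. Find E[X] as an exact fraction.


K_10 has 10^{10 − 2} = 100000000 labelled spanning trees.
For each such spanning tree H, let X_H = 1 if all 9 edges of H are present in G. Then P[X_H = 1] = p^{9} = (3/5)^{9} = 19683/1953125.
By linearity: E[X] = Σ_H E[X_H] = 100000000 · p^{9} = 100000000 · 19683/1953125 = 5038848/5.
Numerically: E[X] ≈ 1.00777e+06.

E[X] = 100000000 · (3/5)^{9} = 5038848/5 ≈ 1.00777e+06.


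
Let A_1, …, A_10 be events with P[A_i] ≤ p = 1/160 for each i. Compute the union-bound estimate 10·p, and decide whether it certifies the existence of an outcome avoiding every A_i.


Union bound: P[∪_{i=1}^{10} A_i] ≤ Σ_i P[A_i] ≤ 10·p = 10·(1/160) = 1/16.
Numerically: 1/16 ≈ 0.06250.
Is 1/16 < 1? YES.
Since P[∪ A_i] ≤ 1/16 < 1, the complement has P[∩ A_i^c] ≥ 1 − 1/16 = 15/16 > 0, so some outcome avoids every A_i.

10·p = 1/16 ≈ 0.06250; existence CERTIFIED by the union bound.
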